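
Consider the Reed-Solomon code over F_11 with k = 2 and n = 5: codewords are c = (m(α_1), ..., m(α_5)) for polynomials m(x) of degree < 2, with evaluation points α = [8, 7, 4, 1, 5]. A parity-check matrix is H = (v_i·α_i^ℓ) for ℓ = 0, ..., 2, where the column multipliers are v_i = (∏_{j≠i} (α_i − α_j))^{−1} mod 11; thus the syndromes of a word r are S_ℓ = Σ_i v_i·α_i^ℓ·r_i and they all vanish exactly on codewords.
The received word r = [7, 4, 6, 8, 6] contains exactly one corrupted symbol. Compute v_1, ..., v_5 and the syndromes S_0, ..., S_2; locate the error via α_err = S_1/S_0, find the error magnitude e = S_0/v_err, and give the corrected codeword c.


S = (4, 9, 1), error at position 5, error magnitude e = 8, c = [7, 4, 6, 8, 9].

Step 1: column multipliers v_i = (∏_{j≠i}(α_i − α_j))^{−1} mod 11.
  i = 1 (α = 8): (8−7)(8−4)(8−1)(8−5) = 1·4·7·3 = 84 ≡ 7, so v_1 = 7^{−1} = 8 (mod 11).
  i = 2 (α = 7): (7−8)(7−4)(7−1)(7−5) = (−1)·3·6·2 = −36 ≡ 8, so v_2 = 8^{−1} = 7 (mod 11).
  i = 3 (α = 4): (4−8)(4−7)(4−1)(4−5) = (−4)·(−3)·3·(−1) = −36 ≡ 8, so v_3 = 8^{−1} = 7 (mod 11).
  i = 4 (α = 1): (1−8)(1−7)(1−4)(1−5) = (−7)·(−6)·(−3)·(−4) = 504 ≡ 9, so v_4 = 9^{−1} = 5 (mod 11).
  i = 5 (α = 5): (5−8)(5−7)(5−4)(5−1) = (−3)·(−2)·1·4 = 24 ≡ 2, so v_5 = 2^{−1} = 6 (mod 11).
  v = [8, 7, 7, 5, 6].
Step 2: syndromes of r = [7, 4, 6, 8, 6] (all sums mod 11).
  S_0 = Σ v_i r_i = 8·7 + 7·4 + 7·6 + 5·8 + 6·6 = 202 ≡ 4.
  S_1 = Σ v_i α_i r_i = 8·8·7 + 7·7·4 + 7·4·6 + 5·1·8 + 6·5·6 = 1032 ≡ 9.
  α_i^2 mod 11 = [9, 5, 5, 1, 3].
  S_2 = Σ v_i α_i^2 r_i = 8·9·7 + 7·5·4 + 7·5·6 + 5·1·8 + 6·3·6 = 1002 ≡ 1.
  S = (4, 9, 1) ≠ 0, so r is not a codeword (an error is present).
Step 3: locate the error. For a single error e at position i, S_ℓ = v_i·e·α_i^ℓ, so α_err = S_1/S_0.
  S_0^{−1} = 4^{−1} = 3 (mod 11), so α_err = 9·3 = 27 ≡ 5 = α_5. Error position i = 5.
  Consistency check: S_2/S_1 = 1·5 = 5 ≡ 5 = α_err ✓ (single-error assumption holds).
Step 4: error magnitude e = S_0/v_5 = S_0·∏_{j≠5}(α_5 − α_j) = 4·2 = 8 ≡ 8 (mod 11).
Step 5: correct position 5: c_5 = r_5 − e = 6 − 8 ≡ 9 (mod 11). Hence c = [7, 4, 6, 8, 9].
  Check: interpolating c through the α_i gives m(x) = 5 + 3·x (degree < 2) with m(α_i) = c_i for every i, so c is indeed a codeword.


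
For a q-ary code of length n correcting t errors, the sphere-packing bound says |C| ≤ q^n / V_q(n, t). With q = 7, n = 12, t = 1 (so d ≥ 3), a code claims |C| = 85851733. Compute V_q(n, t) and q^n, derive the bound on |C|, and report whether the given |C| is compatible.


V_q(n, t) = 73, q^n = 13841287201, Hamming bound = 189606673, |C| = 85851733 ≤ bound (satisfied).

Step 1: Compute V_q(n, t) = Σ_{j=0}^1 C(n, j) (q−1)^j.
  j = 0: C(12,0)·(6)^0 = 1·1 = 1.
  j = 1: C(12,1)·(6)^1 = 12·6 = 72.
  V_q(n, t) = 1 + 72 = 73.
Step 2: q^n = 7^12 = 13841287201.
Step 3: Hamming bound ⌊q^n / V_q(n,t)⌋ = ⌊13841287201/73⌋ = 189606673.
Step 4: Compare |C| = 85851733 to 189606673: satisfied.
The claimed |C| lies below the Hamming bound.


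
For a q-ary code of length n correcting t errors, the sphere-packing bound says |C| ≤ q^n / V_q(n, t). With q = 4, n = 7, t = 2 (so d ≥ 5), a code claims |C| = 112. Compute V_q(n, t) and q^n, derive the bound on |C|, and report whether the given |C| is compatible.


V_q(n, t) = 211, q^n = 16384, Hamming bound = 77, |C| = 112 > bound (violated).

Step 1: Compute V_q(n, t) = Σ_{j=0}^2 C(n, j) (q−1)^j.
  j = 0: C(7,0)·(3)^0 = 1·1 = 1.
  j = 1: C(7,1)·(3)^1 = 7·3 = 21.
  j = 2: C(7,2)·(3)^2 = 21·9 = 189.
  V_q(n, t) = 1 + 21 + 189 = 211.
Step 2: q^n = 4^7 = 16384.
Step 3: Hamming bound ⌊q^n / V_q(n,t)⌋ = ⌊16384/211⌋ = 77.
Step 4: Compare |C| = 112 to 77: violated.
The claimed |C| lies above the Hamming bound, so no 4-ary code of length 7 with d ≥ 5 can have 112 codewords.


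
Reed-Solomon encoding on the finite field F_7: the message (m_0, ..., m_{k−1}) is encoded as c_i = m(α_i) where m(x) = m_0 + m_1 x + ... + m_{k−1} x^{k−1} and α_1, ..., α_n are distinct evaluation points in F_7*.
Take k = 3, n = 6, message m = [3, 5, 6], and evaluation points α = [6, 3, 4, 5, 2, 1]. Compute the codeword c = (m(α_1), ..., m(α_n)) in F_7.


c = [4, 2, 0, 3, 2, 0]

Message polynomial: m(x) = 3 + 5·x + 6·x^2 (mod 7).
For each evaluation point α_i, compute m(α_i) mod 7:
  α_1 = 6: Horner steps 6 → 6 → 4, so m(6) = 4.
  α_2 = 3: Horner steps 6 → 2 → 2, so m(3) = 2.
  α_3 = 4: Horner steps 6 → 1 → 0, so m(4) = 0.
  α_4 = 5: Horner steps 6 → 0 → 3, so m(5) = 3.
  α_5 = 2: Horner steps 6 → 3 → 2, so m(2) = 2.
  α_6 = 1: Horner steps 6 → 4 → 0, so m(1) = 0.
Codeword c = [4, 2, 0, 3, 2, 0] ∈ F_7^6.


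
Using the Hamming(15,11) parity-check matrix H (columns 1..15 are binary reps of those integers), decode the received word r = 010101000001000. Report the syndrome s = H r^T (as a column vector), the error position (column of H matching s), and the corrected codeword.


s = (1, 1, 0, 0)^T, error position = 12, corrected codeword c = 010101000000000

Compute s = H r^T mod 2 one row at a time:
  s_1 = 0 + 0 + 0 + 0 + 1 + 0 + 0 + 0 = 1 ≡ 1 (mod 2).
  s_2 = 1 + 0 + 1 + 0 + 1 + 0 + 0 + 0 = 3 ≡ 1 (mod 2).
  s_3 = 1 + 0 + 1 + 0 + 0 + 0 + 0 + 0 = 2 ≡ 0 (mod 2).
  s_4 = 0 + 0 + 0 + 0 + 0 + 0 + 0 + 0 = 0 ≡ 0 (mod 2).
s = (1, 1, 0, 0)^T — this equals column 12 of H (binary 1100), so error is at position 12.
Correct: flip bit 12 of r = 010101000001000 to get c = 010101000000000.


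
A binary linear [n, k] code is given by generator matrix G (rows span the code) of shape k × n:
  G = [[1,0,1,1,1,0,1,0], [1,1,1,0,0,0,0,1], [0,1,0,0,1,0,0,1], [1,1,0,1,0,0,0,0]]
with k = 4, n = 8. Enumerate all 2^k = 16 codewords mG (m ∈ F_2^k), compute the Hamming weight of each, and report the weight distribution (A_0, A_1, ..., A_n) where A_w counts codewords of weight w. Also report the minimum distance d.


Weight distribution: A_0 = 1, A_2 = 1, A_3 = 6, A_4 = 5, A_5 = 2, A_6 = 1. Minimum distance d = 2.

Enumerate all 2^4 = 16 messages m ∈ F_2^4.
For each, compute codeword c = mG in F_2^8, then tally its weight.
  m = 0000 → c = 00000000, weight = 0.
  m = 1000 → c = 10111010, weight = 5.
  m = 0100 → c = 11100001, weight = 4.
  m = 1100 → c = 01011011, weight = 5.
  m = 0010 → c = 01001001, weight = 3.
  m = 1010 → c = 11110011, weight = 6.
  m = 0110 → c = 10101000, weight = 3.
  m = 1110 → c = 00010010, weight = 2.
  m = 0001 → c = 11010000, weight = 3.
  m = 1001 → c = 01101010, weight = 4.
  m = 0101 → c = 00110001, weight = 3.
  m = 1101 → c = 10001011, weight = 4.
  m = 0011 → c = 10011001, weight = 4.
  m = 1011 → c = 00100011, weight = 3.
  m = 0111 → c = 01111000, weight = 4.
  m = 1111 → c = 11000010, weight = 3.
Tally weights:
  weight 0: 1 codewords.
  weight 2: 1 codewords.
  weight 3: 6 codewords.
  weight 4: 5 codewords.
  weight 5: 2 codewords.
  weight 6: 1 codewords.
Minimum distance d = smallest w > 0 with A_w > 0 = 2.
Sanity: Σ A_w = 16 = 2^4 = 16 ✓.


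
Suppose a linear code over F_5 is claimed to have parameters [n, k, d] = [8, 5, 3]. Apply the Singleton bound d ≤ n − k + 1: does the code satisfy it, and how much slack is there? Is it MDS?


Singleton RHS = n − k + 1 = 4, slack = 1, bound satisfied, not MDS.

Singleton bound: d ≤ n − k + 1.
Here n = 8, k = 5, so n − k + 1 = 4.
Given d = 3, check d ≤ 4: YES.
Slack = (n − k + 1) − d = 1.
The code is NOT MDS (slack = 1 > 0).
Description: the claimed parameters are [8, 5, 3]_5; such a code would be non-MDS.


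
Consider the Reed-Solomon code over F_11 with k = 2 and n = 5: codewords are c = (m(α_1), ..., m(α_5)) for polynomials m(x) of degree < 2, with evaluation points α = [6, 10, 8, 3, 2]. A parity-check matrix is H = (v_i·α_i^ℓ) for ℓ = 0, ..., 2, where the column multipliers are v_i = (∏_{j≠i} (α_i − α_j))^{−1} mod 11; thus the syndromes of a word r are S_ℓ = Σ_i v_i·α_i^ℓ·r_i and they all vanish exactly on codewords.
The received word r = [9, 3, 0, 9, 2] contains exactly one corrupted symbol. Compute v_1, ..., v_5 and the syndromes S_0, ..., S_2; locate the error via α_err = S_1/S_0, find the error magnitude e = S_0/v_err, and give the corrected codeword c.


S = (7, 9, 10), error at position 1, error magnitude e = 1, c = [8, 3, 0, 9, 2].

Step 1: column multipliers v_i = (∏_{j≠i}(α_i − α_j))^{−1} mod 11.
  i = 1 (α = 6): (6−10)(6−8)(6−3)(6−2) = (−4)·(−2)·3·4 = 96 ≡ 8, so v_1 = 8^{−1} = 7 (mod 11).
  i = 2 (α = 10): (10−6)(10−8)(10−3)(10−2) = 4·2·7·8 = 448 ≡ 8, so v_2 = 8^{−1} = 7 (mod 11).
  i = 3 (α = 8): (8−6)(8−10)(8−3)(8−2) = 2·(−2)·5·6 = −120 ≡ 1, so v_3 = 1^{−1} = 1 (mod 11).
  i = 4 (α = 3): (3−6)(3−10)(3−8)(3−2) = (−3)·(−7)·(−5)·1 = −105 ≡ 5, so v_4 = 5^{−1} = 9 (mod 11).
  i = 5 (α = 2): (2−6)(2−10)(2−8)(2−3) = (−4)·(−8)·(−6)·(−1) = 192 ≡ 5, so v_5 = 5^{−1} = 9 (mod 11).
  v = [7, 7, 1, 9, 9].
Step 2: syndromes of r = [9, 3, 0, 9, 2] (all sums mod 11).
  S_0 = Σ v_i r_i = 7·9 + 7·3 + 1·0 + 9·9 + 9·2 = 183 ≡ 7.
  S_1 = Σ v_i α_i r_i = 7·6·9 + 7·10·3 + 1·8·0 + 9·3·9 + 9·2·2 = 867 ≡ 9.
  α_i^2 mod 11 = [3, 1, 9, 9, 4].
  S_2 = Σ v_i α_i^2 r_i = 7·3·9 + 7·1·3 + 1·9·0 + 9·9·9 + 9·4·2 = 1011 ≡ 10.
  S = (7, 9, 10) ≠ 0, so r is not a codeword (an error is present).
Step 3: locate the error. For a single error e at position i, S_ℓ = v_i·e·α_i^ℓ, so α_err = S_1/S_0.
  S_0^{−1} = 7^{−1} = 8 (mod 11), so α_err = 9·8 = 72 ≡ 6 = α_1. Error position i = 1.
  Consistency check: S_2/S_1 = 10·5 = 50 ≡ 6 = α_err ✓ (single-error assumption holds).
Step 4: error magnitude e = S_0/v_1 = S_0·∏_{j≠1}(α_1 − α_j) = 7·8 = 56 ≡ 1 (mod 11).
Step 5: correct position 1: c_1 = r_1 − e = 9 − 1 ≡ 8 (mod 11). Hence c = [8, 3, 0, 9, 2].
  Check: interpolating c through the α_i gives m(x) = 10 + 7·x (degree < 2) with m(α_i) = c_i for every i, so c is indeed a codeword.


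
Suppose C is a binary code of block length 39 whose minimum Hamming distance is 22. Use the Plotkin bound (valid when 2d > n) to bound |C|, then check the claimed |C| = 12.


Plotkin bound M ≤ 8; given |C| = 12 > bound (violated).

Check applicability: 2d = 44, n = 39.
2d − n = 5 > 0, so Plotkin applies.
Compute d/(2d−n) = 22/5 ≈ 4.4000.
⌊d/(2d−n)⌋ = 4.
Plotkin bound: M ≤ 2·4 = 8.
Given |C| = 12, check: VIOLATED.
This |C| is above the Plotkin bound, so no binary code with n = 39, d = 22 and 12 codewords exists.


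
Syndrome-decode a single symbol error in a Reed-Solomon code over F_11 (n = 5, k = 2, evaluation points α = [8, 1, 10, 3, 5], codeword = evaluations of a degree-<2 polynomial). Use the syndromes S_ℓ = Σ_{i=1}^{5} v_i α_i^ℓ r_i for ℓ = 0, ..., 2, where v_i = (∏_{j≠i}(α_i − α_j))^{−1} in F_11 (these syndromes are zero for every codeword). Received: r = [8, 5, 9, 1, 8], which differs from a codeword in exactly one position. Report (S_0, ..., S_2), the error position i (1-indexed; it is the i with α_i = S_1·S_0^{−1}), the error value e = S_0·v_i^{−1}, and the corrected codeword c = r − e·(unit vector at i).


S = (5, 7, 1), error at position 1, error magnitude e = 6, c = [2, 5, 9, 1, 8].

Step 1: column multipliers v_i = (∏_{j≠i}(α_i − α_j))^{−1} mod 11.
  i = 1 (α = 8): (8−1)(8−10)(8−3)(8−5) = 7·(−2)·5·3 = −210 ≡ 10, so v_1 = 10^{−1} = 10 (mod 11).
  i = 2 (α = 1): (1−8)(1−10)(1−3)(1−5) = (−7)·(−9)·(−2)·(−4) = 504 ≡ 9, so v_2 = 9^{−1} = 5 (mod 11).
  i = 3 (α = 10): (10−8)(10−1)(10−3)(10−5) = 2·9·7·5 = 630 ≡ 3, so v_3 = 3^{−1} = 4 (mod 11).
  i = 4 (α = 3): (3−8)(3−1)(3−10)(3−5) = (−5)·2·(−7)·(−2) = −140 ≡ 3, so v_4 = 3^{−1} = 4 (mod 11).
  i = 5 (α = 5): (5−8)(5−1)(5−10)(5−3) = (−3)·4·(−5)·2 = 120 ≡ 10, so v_5 = 10^{−1} = 10 (mod 11).
  v = [10, 5, 4, 4, 10].
Step 2: syndromes of r = [8, 5, 9, 1, 8] (all sums mod 11).
  S_0 = Σ v_i r_i = 10·8 + 5·5 + 4·9 + 4·1 + 10·8 = 225 ≡ 5.
  S_1 = Σ v_i α_i r_i = 10·8·8 + 5·1·5 + 4·10·9 + 4·3·1 + 10·5·8 = 1437 ≡ 7.
  α_i^2 mod 11 = [9, 1, 1, 9, 3].
  S_2 = Σ v_i α_i^2 r_i = 10·9·8 + 5·1·5 + 4·1·9 + 4·9·1 + 10·3·8 = 1057 ≡ 1.
  S = (5, 7, 1) ≠ 0, so r is not a codeword (an error is present).
Step 3: locate the error. For a single error e at position i, S_ℓ = v_i·e·α_i^ℓ, so α_err = S_1/S_0.
  S_0^{−1} = 5^{−1} = 9 (mod 11), so α_err = 7·9 = 63 ≡ 8 = α_1. Error position i = 1.
  Consistency check: S_2/S_1 = 1·8 = 8 ≡ 8 = α_err ✓ (single-error assumption holds).
Step 4: error magnitude e = S_0/v_1 = S_0·∏_{j≠1}(α_1 − α_j) = 5·10 = 50 ≡ 6 (mod 11).
Step 5: correct position 1: c_1 = r_1 − e = 8 − 6 ≡ 2 (mod 11). Hence c = [2, 5, 9, 1, 8].
  Check: interpolating c through the α_i gives m(x) = 7 + 9·x (degree < 2) with m(α_i) = c_i for every i, so c is indeed a codeword.


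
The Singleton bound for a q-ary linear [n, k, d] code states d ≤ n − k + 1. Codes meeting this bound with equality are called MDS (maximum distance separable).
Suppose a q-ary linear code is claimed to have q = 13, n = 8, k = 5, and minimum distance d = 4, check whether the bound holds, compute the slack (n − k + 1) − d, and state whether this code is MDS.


Singleton RHS = n − k + 1 = 4, slack = 0, bound satisfied, MDS.

Singleton bound: d ≤ n − k + 1.
Here n = 8, k = 5, so n − k + 1 = 4.
Given d = 4, check d ≤ 4: YES.
Slack = (n − k + 1) − d = 0.
The code is MDS (slack = 0).
Description: the claimed parameters are [8, 5, 4]_13; such a code would be MDS (meets Singleton bound).


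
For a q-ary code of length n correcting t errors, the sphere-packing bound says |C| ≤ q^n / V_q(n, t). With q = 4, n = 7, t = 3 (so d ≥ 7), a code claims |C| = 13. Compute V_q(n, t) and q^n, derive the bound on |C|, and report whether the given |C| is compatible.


V_q(n, t) = 1156, q^n = 16384, Hamming bound = 14, |C| = 13 ≤ bound (satisfied).

Step 1: Compute V_q(n, t) = Σ_{j=0}^3 C(n, j) (q−1)^j.
  j = 0: C(7,0)·(3)^0 = 1·1 = 1.
  j = 1: C(7,1)·(3)^1 = 7·3 = 21.
  j = 2: C(7,2)·(3)^2 = 21·9 = 189.
  j = 3: C(7,3)·(3)^3 = 35·27 = 945.
  V_q(n, t) = 1 + 21 + 189 + 945 = 1156.
Step 2: q^n = 4^7 = 16384.
Step 3: Hamming bound ⌊q^n / V_q(n,t)⌋ = ⌊16384/1156⌋ = 14.
Step 4: Compare |C| = 13 to 14: satisfied.
The claimed |C| lies below the Hamming bound.


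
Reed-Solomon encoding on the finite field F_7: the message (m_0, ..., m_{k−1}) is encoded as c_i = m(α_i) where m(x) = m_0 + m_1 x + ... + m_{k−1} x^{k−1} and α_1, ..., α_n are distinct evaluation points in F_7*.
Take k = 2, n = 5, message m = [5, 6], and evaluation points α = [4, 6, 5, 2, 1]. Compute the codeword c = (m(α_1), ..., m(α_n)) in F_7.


c = [1, 6, 0, 3, 4]

Message polynomial: m(x) = 5 + 6·x (mod 7).
For each evaluation point α_i, compute m(α_i) mod 7:
  α_1 = 4: Horner steps 6 → 1, so m(4) = 1.
  α_2 = 6: Horner steps 6 → 6, so m(6) = 6.
  α_3 = 5: Horner steps 6 → 0, so m(5) = 0.
  α_4 = 2: Horner steps 6 → 3, so m(2) = 3.
  α_5 = 1: Horner steps 6 → 4, so m(1) = 4.
Codeword c = [1, 6, 0, 3, 4] ∈ F_7^5.


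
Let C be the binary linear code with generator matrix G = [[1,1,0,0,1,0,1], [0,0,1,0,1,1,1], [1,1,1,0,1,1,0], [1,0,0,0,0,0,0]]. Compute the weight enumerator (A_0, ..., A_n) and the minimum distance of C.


Weight distribution: A_0 = 1, A_1 = 2, A_2 = 2, A_3 = 4, A_4 = 5, A_5 = 2. Minimum distance d = 1.

Enumerate all 2^4 = 16 messages m ∈ F_2^4.
For each, compute codeword c = mG in F_2^7, then tally its weight.
  m = 0000 → c = 0000000, weight = 0.
  m = 1000 → c = 1100101, weight = 4.
  m = 0100 → c = 0010111, weight = 4.
  m = 1100 → c = 1110010, weight = 4.
  m = 0010 → c = 1110110, weight = 5.
  m = 1010 → c = 0010011, weight = 3.
  m = 0110 → c = 1100001, weight = 3.
  m = 1110 → c = 0000100, weight = 1.
  m = 0001 → c = 1000000, weight = 1.
  m = 1001 → c = 0100101, weight = 3.
  m = 0101 → c = 1010111, weight = 5.
  m = 1101 → c = 0110010, weight = 3.
  m = 0011 → c = 0110110, weight = 4.
  m = 1011 → c = 1010011, weight = 4.
  m = 0111 → c = 0100001, weight = 2.
  m = 1111 → c = 1000100, weight = 2.
Tally weights:
  weight 0: 1 codewords.
  weight 1: 2 codewords.
  weight 2: 2 codewords.
  weight 3: 4 codewords.
  weight 4: 5 codewords.
  weight 5: 2 codewords.
Minimum distance d = smallest w > 0 with A_w > 0 = 1.
Sanity: Σ A_w = 16 = 2^4 = 16 ✓.


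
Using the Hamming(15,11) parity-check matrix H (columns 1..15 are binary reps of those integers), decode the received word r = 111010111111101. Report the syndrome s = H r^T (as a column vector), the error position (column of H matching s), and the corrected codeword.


s = (1, 1, 0, 0)^T, error position = 12, corrected codeword c = 111010111110101

Compute s = H r^T mod 2 one row at a time:
  s_1 = 1 + 1 + 1 + 1 + 1 + 1 + 0 + 1 = 7 ≡ 1 (mod 2).
  s_2 = 0 + 1 + 0 + 1 + 1 + 1 + 0 + 1 = 5 ≡ 1 (mod 2).
  s_3 = 1 + 1 + 0 + 1 + 1 + 1 + 0 + 1 = 6 ≡ 0 (mod 2).
  s_4 = 1 + 1 + 1 + 1 + 1 + 1 + 1 + 1 = 8 ≡ 0 (mod 2).
s = (1, 1, 0, 0)^T — this equals column 12 of H (binary 1100), so error is at position 12.
Correct: flip bit 12 of r = 111010111111101 to get c = 111010111110101.


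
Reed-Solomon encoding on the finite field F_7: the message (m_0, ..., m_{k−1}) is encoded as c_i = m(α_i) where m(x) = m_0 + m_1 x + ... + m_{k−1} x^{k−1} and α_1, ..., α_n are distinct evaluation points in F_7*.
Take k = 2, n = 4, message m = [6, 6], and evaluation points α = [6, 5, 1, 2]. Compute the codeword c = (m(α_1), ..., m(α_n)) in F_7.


c = [0, 1, 5, 4]

Message polynomial: m(x) = 6 + 6·x (mod 7).
For each evaluation point α_i, compute m(α_i) mod 7:
  α_1 = 6: Horner steps 6 → 0, so m(6) = 0.
  α_2 = 5: Horner steps 6 → 1, so m(5) = 1.
  α_3 = 1: Horner steps 6 → 5, so m(1) = 5.
  α_4 = 2: Horner steps 6 → 4, so m(2) = 4.
Codeword c = [0, 1, 5, 4] ∈ F_7^4.


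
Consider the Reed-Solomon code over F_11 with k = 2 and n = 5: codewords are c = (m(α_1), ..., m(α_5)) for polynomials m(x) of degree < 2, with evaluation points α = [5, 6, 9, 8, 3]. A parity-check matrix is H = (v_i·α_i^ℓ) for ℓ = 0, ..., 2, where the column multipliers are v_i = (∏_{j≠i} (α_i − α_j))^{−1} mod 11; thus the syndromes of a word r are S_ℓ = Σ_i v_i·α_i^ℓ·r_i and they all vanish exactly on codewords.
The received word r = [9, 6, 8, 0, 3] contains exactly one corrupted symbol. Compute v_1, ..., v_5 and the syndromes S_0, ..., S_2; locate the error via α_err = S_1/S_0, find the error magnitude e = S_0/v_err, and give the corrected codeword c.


S = (8, 2, 6), error at position 5, error magnitude e = 10, c = [9, 6, 8, 0, 4].

Step 1: column multipliers v_i = (∏_{j≠i}(α_i − α_j))^{−1} mod 11.
  i = 1 (α = 5): (5−6)(5−9)(5−8)(5−3) = (−1)·(−4)·(−3)·2 = −24 ≡ 9, so v_1 = 9^{−1} = 5 (mod 11).
  i = 2 (α = 6): (6−5)(6−9)(6−8)(6−3) = 1·(−3)·(−2)·3 = 18 ≡ 7, so v_2 = 7^{−1} = 8 (mod 11).
  i = 3 (α = 9): (9−5)(9−6)(9−8)(9−3) = 4·3·1·6 = 72 ≡ 6, so v_3 = 6^{−1} = 2 (mod 11).
  i = 4 (α = 8): (8−5)(8−6)(8−9)(8−3) = 3·2·(−1)·5 = −30 ≡ 3, so v_4 = 3^{−1} = 4 (mod 11).
  i = 5 (α = 3): (3−5)(3−6)(3−9)(3−8) = (−2)·(−3)·(−6)·(−5) = 180 ≡ 4, so v_5 = 4^{−1} = 3 (mod 11).
  v = [5, 8, 2, 4, 3].
Step 2: syndromes of r = [9, 6, 8, 0, 3] (all sums mod 11).
  S_0 = Σ v_i r_i = 5·9 + 8·6 + 2·8 + 4·0 + 3·3 = 118 ≡ 8.
  S_1 = Σ v_i α_i r_i = 5·5·9 + 8·6·6 + 2·9·8 + 4·8·0 + 3·3·3 = 684 ≡ 2.
  α_i^2 mod 11 = [3, 3, 4, 9, 9].
  S_2 = Σ v_i α_i^2 r_i = 5·3·9 + 8·3·6 + 2·4·8 + 4·9·0 + 3·9·3 = 424 ≡ 6.
  S = (8, 2, 6) ≠ 0, so r is not a codeword (an error is present).
Step 3: locate the error. For a single error e at position i, S_ℓ = v_i·e·α_i^ℓ, so α_err = S_1/S_0.
  S_0^{−1} = 8^{−1} = 7 (mod 11), so α_err = 2·7 = 14 ≡ 3 = α_5. Error position i = 5.
  Consistency check: S_2/S_1 = 6·6 = 36 ≡ 3 = α_err ✓ (single-error assumption holds).
Step 4: error magnitude e = S_0/v_5 = S_0·∏_{j≠5}(α_5 − α_j) = 8·4 = 32 ≡ 10 (mod 11).
Step 5: correct position 5: c_5 = r_5 − e = 3 − 10 ≡ 4 (mod 11). Hence c = [9, 6, 8, 0, 4].
  Check: interpolating c through the α_i gives m(x) = 2 + 8·x (degree < 2) with m(α_i) = c_i for every i, so c is indeed a codeword.


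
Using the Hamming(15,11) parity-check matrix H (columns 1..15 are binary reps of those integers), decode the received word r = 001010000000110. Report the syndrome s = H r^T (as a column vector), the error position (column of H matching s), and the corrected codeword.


s = (0, 1, 0, 1)^T, error position = 5, corrected codeword c = 001000000000110

Compute s = H r^T mod 2 one row at a time:
  s_1 = 0 + 0 + 0 + 0 + 0 + 1 + 1 + 0 = 2 ≡ 0 (mod 2).
  s_2 = 0 + 1 + 0 + 0 + 0 + 1 + 1 + 0 = 3 ≡ 1 (mod 2).
  s_3 = 0 + 1 + 0 + 0 + 0 + 0 + 1 + 0 = 2 ≡ 0 (mod 2).
  s_4 = 0 + 1 + 1 + 0 + 0 + 0 + 1 + 0 = 3 ≡ 1 (mod 2).
s = (0, 1, 0, 1)^T — this equals column 5 of H (binary 0101), so error is at position 5.
Correct: flip bit 5 of r = 001010000000110 to get c = 001000000000110.


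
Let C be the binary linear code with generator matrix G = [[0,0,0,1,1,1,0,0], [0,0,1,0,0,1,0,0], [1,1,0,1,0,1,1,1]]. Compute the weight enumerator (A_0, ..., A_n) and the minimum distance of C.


Weight distribution: A_0 = 1, A_2 = 1, A_3 = 2, A_5 = 1, A_6 = 2, A_7 = 1. Minimum distance d = 2.

Enumerate all 2^3 = 8 messages m ∈ F_2^3.
For each, compute codeword c = mG in F_2^8, then tally its weight.
  m = 000 → c = 00000000, weight = 0.
  m = 100 → c = 00011100, weight = 3.
  m = 010 → c = 00100100, weight = 2.
  m = 110 → c = 00111000, weight = 3.
  m = 001 → c = 11010111, weight = 6.
  m = 101 → c = 11001011, weight = 5.
  m = 011 → c = 11110011, weight = 6.
  m = 111 → c = 11101111, weight = 7.
Tally weights:
  weight 0: 1 codewords.
  weight 2: 1 codewords.
  weight 3: 2 codewords.
  weight 5: 1 codewords.
  weight 6: 2 codewords.
  weight 7: 1 codewords.
Minimum distance d = smallest w > 0 with A_w > 0 = 2.
Sanity: Σ A_w = 8 = 2^3 = 8 ✓.


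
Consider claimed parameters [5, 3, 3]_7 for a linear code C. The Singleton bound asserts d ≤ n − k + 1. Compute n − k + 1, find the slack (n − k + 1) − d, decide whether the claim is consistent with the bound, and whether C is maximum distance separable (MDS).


Singleton RHS = n − k + 1 = 3, slack = 0, bound satisfied, MDS.

Singleton bound: d ≤ n − k + 1.
Here n = 5, k = 3, so n − k + 1 = 3.
Given d = 3, check d ≤ 3: YES.
Slack = (n − k + 1) − d = 0.
The code is MDS (slack = 0).
Description: the claimed parameters are [5, 3, 3]_7; such a code would be MDS (meets Singleton bound).


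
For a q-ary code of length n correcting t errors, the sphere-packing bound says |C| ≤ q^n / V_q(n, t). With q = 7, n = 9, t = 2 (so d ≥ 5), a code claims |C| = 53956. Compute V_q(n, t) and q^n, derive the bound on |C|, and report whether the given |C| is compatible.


V_q(n, t) = 1351, q^n = 40353607, Hamming bound = 29869, |C| = 53956 > bound (violated).

Step 1: Compute V_q(n, t) = Σ_{j=0}^2 C(n, j) (q−1)^j.
  j = 0: C(9,0)·(6)^0 = 1·1 = 1.
  j = 1: C(9,1)·(6)^1 = 9·6 = 54.
  j = 2: C(9,2)·(6)^2 = 36·36 = 1296.
  V_q(n, t) = 1 + 54 + 1296 = 1351.
Step 2: q^n = 7^9 = 40353607.
Step 3: Hamming bound ⌊q^n / V_q(n,t)⌋ = ⌊40353607/1351⌋ = 29869.
Step 4: Compare |C| = 53956 to 29869: violated.
The claimed |C| lies above the Hamming bound, so no 7-ary code of length 9 with d ≥ 5 can have 53956 codewords.


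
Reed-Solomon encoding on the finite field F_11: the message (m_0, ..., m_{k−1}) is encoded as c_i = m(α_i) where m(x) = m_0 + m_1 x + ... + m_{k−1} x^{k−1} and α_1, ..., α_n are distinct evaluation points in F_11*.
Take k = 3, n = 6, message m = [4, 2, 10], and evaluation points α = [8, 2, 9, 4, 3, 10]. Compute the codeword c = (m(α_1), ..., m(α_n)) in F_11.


c = [0, 4, 7, 7, 1, 1]

Message polynomial: m(x) = 4 + 2·x + 10·x^2 (mod 11).
For each evaluation point α_i, compute m(α_i) mod 11:
  α_1 = 8: Horner steps 10 → 5 → 0, so m(8) = 0.
  α_2 = 2: Horner steps 10 → 0 → 4, so m(2) = 4.
  α_3 = 9: Horner steps 10 → 4 → 7, so m(9) = 7.
  α_4 = 4: Horner steps 10 → 9 → 7, so m(4) = 7.
  α_5 = 3: Horner steps 10 → 10 → 1, so m(3) = 1.
  α_6 = 10: Horner steps 10 → 3 → 1, so m(10) = 1.
Codeword c = [0, 4, 7, 7, 1, 1] ∈ F_11^6.


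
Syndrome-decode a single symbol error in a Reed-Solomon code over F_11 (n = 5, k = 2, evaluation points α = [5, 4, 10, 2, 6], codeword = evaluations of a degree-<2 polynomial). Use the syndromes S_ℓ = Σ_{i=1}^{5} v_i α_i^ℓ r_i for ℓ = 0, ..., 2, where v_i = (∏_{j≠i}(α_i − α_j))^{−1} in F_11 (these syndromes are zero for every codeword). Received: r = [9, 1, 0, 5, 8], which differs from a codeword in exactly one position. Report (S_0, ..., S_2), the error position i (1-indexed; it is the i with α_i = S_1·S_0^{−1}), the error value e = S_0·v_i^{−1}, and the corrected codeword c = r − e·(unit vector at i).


S = (8, 7, 2), error at position 1, error magnitude e = 10, c = [10, 1, 0, 5, 8].

Step 1: column multipliers v_i = (∏_{j≠i}(α_i − α_j))^{−1} mod 11.
  i = 1 (α = 5): (5−4)(5−10)(5−2)(5−6) = 1·(−5)·3·(−1) = 15 ≡ 4, so v_1 = 4^{−1} = 3 (mod 11).
  i = 2 (α = 4): (4−5)(4−10)(4−2)(4−6) = (−1)·(−6)·2·(−2) = −24 ≡ 9, so v_2 = 9^{−1} = 5 (mod 11).
  i = 3 (α = 10): (10−5)(10−4)(10−2)(10−6) = 5·6·8·4 = 960 ≡ 3, so v_3 = 3^{−1} = 4 (mod 11).
  i = 4 (α = 2): (2−5)(2−4)(2−10)(2−6) = (−3)·(−2)·(−8)·(−4) = 192 ≡ 5, so v_4 = 5^{−1} = 9 (mod 11).
  i = 5 (α = 6): (6−5)(6−4)(6−10)(6−2) = 1·2·(−4)·4 = −32 ≡ 1, so v_5 = 1^{−1} = 1 (mod 11).
  v = [3, 5, 4, 9, 1].
Step 2: syndromes of r = [9, 1, 0, 5, 8] (all sums mod 11).
  S_0 = Σ v_i r_i = 3·9 + 5·1 + 4·0 + 9·5 + 1·8 = 85 ≡ 8.
  S_1 = Σ v_i α_i r_i = 3·5·9 + 5·4·1 + 4·10·0 + 9·2·5 + 1·6·8 = 293 ≡ 7.
  α_i^2 mod 11 = [3, 5, 1, 4, 3].
  S_2 = Σ v_i α_i^2 r_i = 3·3·9 + 5·5·1 + 4·1·0 + 9·4·5 + 1·3·8 = 310 ≡ 2.
  S = (8, 7, 2) ≠ 0, so r is not a codeword (an error is present).
Step 3: locate the error. For a single error e at position i, S_ℓ = v_i·e·α_i^ℓ, so α_err = S_1/S_0.
  S_0^{−1} = 8^{−1} = 7 (mod 11), so α_err = 7·7 = 49 ≡ 5 = α_1. Error position i = 1.
  Consistency check: S_2/S_1 = 2·8 = 16 ≡ 5 = α_err ✓ (single-error assumption holds).
Step 4: error magnitude e = S_0/v_1 = S_0·∏_{j≠1}(α_1 − α_j) = 8·4 = 32 ≡ 10 (mod 11).
Step 5: correct position 1: c_1 = r_1 − e = 9 − 10 ≡ 10 (mod 11). Hence c = [10, 1, 0, 5, 8].
  Check: interpolating c through the α_i gives m(x) = 9 + 9·x (degree < 2) with m(α_i) = c_i for every i, so c is indeed a codeword.


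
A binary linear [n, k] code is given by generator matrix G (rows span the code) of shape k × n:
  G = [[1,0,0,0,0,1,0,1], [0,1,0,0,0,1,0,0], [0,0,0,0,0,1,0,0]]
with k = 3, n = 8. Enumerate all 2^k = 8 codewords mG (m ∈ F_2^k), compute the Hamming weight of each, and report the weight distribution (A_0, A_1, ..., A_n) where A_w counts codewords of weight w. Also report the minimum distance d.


Weight distribution: A_0 = 1, A_1 = 2, A_2 = 2, A_3 = 2, A_4 = 1. Minimum distance d = 1.

Enumerate all 2^3 = 8 messages m ∈ F_2^3.
For each, compute codeword c = mG in F_2^8, then tally its weight.
  m = 000 → c = 00000000, weight = 0.
  m = 100 → c = 10000101, weight = 3.
  m = 010 → c = 01000100, weight = 2.
  m = 110 → c = 11000001, weight = 3.
  m = 001 → c = 00000100, weight = 1.
  m = 101 → c = 10000001, weight = 2.
  m = 011 → c = 01000000, weight = 1.
  m = 111 → c = 11000101, weight = 4.
Tally weights:
  weight 0: 1 codewords.
  weight 1: 2 codewords.
  weight 2: 2 codewords.
  weight 3: 2 codewords.
  weight 4: 1 codewords.
Minimum distance d = smallest w > 0 with A_w > 0 = 1.
Sanity: Σ A_w = 8 = 2^3 = 8 ✓.


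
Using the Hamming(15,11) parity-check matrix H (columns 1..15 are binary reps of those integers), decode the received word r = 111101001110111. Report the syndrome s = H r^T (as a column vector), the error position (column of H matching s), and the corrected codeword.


s = (0, 1, 1, 0)^T, error position = 6, corrected codeword c = 111100001110111

Compute s = H r^T mod 2 one row at a time:
  s_1 = 0 + 1 + 1 + 1 + 0 + 1 + 1 + 1 = 6 ≡ 0 (mod 2).
  s_2 = 1 + 0 + 1 + 0 + 0 + 1 + 1 + 1 = 5 ≡ 1 (mod 2).
  s_3 = 1 + 1 + 1 + 0 + 1 + 1 + 1 + 1 = 7 ≡ 1 (mod 2).
  s_4 = 1 + 1 + 0 + 0 + 1 + 1 + 1 + 1 = 6 ≡ 0 (mod 2).
s = (0, 1, 1, 0)^T — this equals column 6 of H (binary 0110), so error is at position 6.
Correct: flip bit 6 of r = 111101001110111 to get c = 111100001110111.


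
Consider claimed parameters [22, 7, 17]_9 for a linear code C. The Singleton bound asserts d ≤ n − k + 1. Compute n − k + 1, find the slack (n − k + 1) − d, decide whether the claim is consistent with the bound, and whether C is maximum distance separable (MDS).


Singleton RHS = n − k + 1 = 16, slack = -1, bound violated (no such code; not MDS).

Singleton bound: d ≤ n − k + 1.
Here n = 22, k = 7, so n − k + 1 = 16.
Given d = 17, check d ≤ 16: NO.
Slack = (n − k + 1) − d = -1.
The slack is negative: d = 17 exceeds n − k + 1 = 16 by 1, so the Singleton bound is violated and no linear [22, 7, 17]_9 code can exist. In particular it is not MDS (MDS requires d = n − k + 1 exactly).
Description: the claimed parameters are [22, 7, 17]_9; such a code would be impossible (violates the Singleton bound).


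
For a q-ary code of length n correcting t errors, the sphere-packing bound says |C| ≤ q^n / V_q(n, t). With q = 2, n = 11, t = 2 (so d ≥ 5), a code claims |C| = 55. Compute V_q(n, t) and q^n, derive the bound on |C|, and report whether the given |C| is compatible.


V_q(n, t) = 67, q^n = 2048, Hamming bound = 30, |C| = 55 > bound (violated).

Step 1: Compute V_q(n, t) = Σ_{j=0}^2 C(n, j) (q−1)^j.
  j = 0: C(11,0)·(1)^0 = 1·1 = 1.
  j = 1: C(11,1)·(1)^1 = 11·1 = 11.
  j = 2: C(11,2)·(1)^2 = 55·1 = 55.
  V_q(n, t) = 1 + 11 + 55 = 67.
Step 2: q^n = 2^11 = 2048.
Step 3: Hamming bound ⌊q^n / V_q(n,t)⌋ = ⌊2048/67⌋ = 30.
Step 4: Compare |C| = 55 to 30: violated.
The claimed |C| lies above the Hamming bound, so no 2-ary code of length 11 with d ≥ 5 can have 55 codewords.


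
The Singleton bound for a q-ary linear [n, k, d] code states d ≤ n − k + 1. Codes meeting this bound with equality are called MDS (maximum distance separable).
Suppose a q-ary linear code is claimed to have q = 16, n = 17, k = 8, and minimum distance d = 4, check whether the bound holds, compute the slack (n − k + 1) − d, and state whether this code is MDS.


Singleton RHS = n − k + 1 = 10, slack = 6, bound satisfied, not MDS.

Singleton bound: d ≤ n − k + 1.
Here n = 17, k = 8, so n − k + 1 = 10.
Given d = 4, check d ≤ 10: YES.
Slack = (n − k + 1) − d = 6.
The code is NOT MDS (slack = 6 > 0).
Description: the claimed parameters are [17, 8, 4]_16; such a code would be non-MDS.


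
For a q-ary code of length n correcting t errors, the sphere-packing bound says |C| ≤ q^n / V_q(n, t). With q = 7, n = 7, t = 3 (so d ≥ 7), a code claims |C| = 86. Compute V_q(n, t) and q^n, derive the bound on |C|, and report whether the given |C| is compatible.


V_q(n, t) = 8359, q^n = 823543, Hamming bound = 98, |C| = 86 ≤ bound (satisfied).

Step 1: Compute V_q(n, t) = Σ_{j=0}^3 C(n, j) (q−1)^j.
  j = 0: C(7,0)·(6)^0 = 1·1 = 1.
  j = 1: C(7,1)·(6)^1 = 7·6 = 42.
  j = 2: C(7,2)·(6)^2 = 21·36 = 756.
  j = 3: C(7,3)·(6)^3 = 35·216 = 7560.
  V_q(n, t) = 1 + 42 + 756 + 7560 = 8359.
Step 2: q^n = 7^7 = 823543.
Step 3: Hamming bound ⌊q^n / V_q(n,t)⌋ = ⌊823543/8359⌋ = 98.
Step 4: Compare |C| = 86 to 98: satisfied.
The claimed |C| lies below the Hamming bound.


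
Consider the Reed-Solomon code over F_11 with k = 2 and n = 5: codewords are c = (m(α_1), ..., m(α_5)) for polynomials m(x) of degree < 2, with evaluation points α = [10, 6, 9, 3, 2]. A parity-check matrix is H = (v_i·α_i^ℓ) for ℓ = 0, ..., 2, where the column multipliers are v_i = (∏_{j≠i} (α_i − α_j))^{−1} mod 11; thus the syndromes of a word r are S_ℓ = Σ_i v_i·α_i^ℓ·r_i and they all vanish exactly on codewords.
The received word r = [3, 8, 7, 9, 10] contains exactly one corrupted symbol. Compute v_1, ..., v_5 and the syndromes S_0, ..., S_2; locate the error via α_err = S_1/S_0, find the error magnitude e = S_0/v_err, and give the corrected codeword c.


S = (2, 4, 8), error at position 5, error magnitude e = 8, c = [3, 8, 7, 9, 2].

Step 1: column multipliers v_i = (∏_{j≠i}(α_i − α_j))^{−1} mod 11.
  i = 1 (α = 10): (10−6)(10−9)(10−3)(10−2) = 4·1·7·8 = 224 ≡ 4, so v_1 = 4^{−1} = 3 (mod 11).
  i = 2 (α = 6): (6−10)(6−9)(6−3)(6−2) = (−4)·(−3)·3·4 = 144 ≡ 1, so v_2 = 1^{−1} = 1 (mod 11).
  i = 3 (α = 9): (9−10)(9−6)(9−3)(9−2) = (−1)·3·6·7 = −126 ≡ 6, so v_3 = 6^{−1} = 2 (mod 11).
  i = 4 (α = 3): (3−10)(3−6)(3−9)(3−2) = (−7)·(−3)·(−6)·1 = −126 ≡ 6, so v_4 = 6^{−1} = 2 (mod 11).
  i = 5 (α = 2): (2−10)(2−6)(2−9)(2−3) = (−8)·(−4)·(−7)·(−1) = 224 ≡ 4, so v_5 = 4^{−1} = 3 (mod 11).
  v = [3, 1, 2, 2, 3].
Step 2: syndromes of r = [3, 8, 7, 9, 10] (all sums mod 11).
  S_0 = Σ v_i r_i = 3·3 + 1·8 + 2·7 + 2·9 + 3·10 = 79 ≡ 2.
  S_1 = Σ v_i α_i r_i = 3·10·3 + 1·6·8 + 2·9·7 + 2·3·9 + 3·2·10 = 378 ≡ 4.
  α_i^2 mod 11 = [1, 3, 4, 9, 4].
  S_2 = Σ v_i α_i^2 r_i = 3·1·3 + 1·3·8 + 2·4·7 + 2·9·9 + 3·4·10 = 371 ≡ 8.
  S = (2, 4, 8) ≠ 0, so r is not a codeword (an error is present).
Step 3: locate the error. For a single error e at position i, S_ℓ = v_i·e·α_i^ℓ, so α_err = S_1/S_0.
  S_0^{−1} = 2^{−1} = 6 (mod 11), so α_err = 4·6 = 24 ≡ 2 = α_5. Error position i = 5.
  Consistency check: S_2/S_1 = 8·3 = 24 ≡ 2 = α_err ✓ (single-error assumption holds).
Step 4: error magnitude e = S_0/v_5 = S_0·∏_{j≠5}(α_5 − α_j) = 2·4 = 8 ≡ 8 (mod 11).
Step 5: correct position 5: c_5 = r_5 − e = 10 − 8 ≡ 2 (mod 11). Hence c = [3, 8, 7, 9, 2].
  Check: interpolating c through the α_i gives m(x) = 10 + 7·x (degree < 2) with m(α_i) = c_i for every i, so c is indeed a codeword.


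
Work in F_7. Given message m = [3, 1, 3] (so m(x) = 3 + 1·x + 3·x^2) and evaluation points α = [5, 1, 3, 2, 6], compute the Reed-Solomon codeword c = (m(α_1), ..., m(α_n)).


c = [6, 0, 5, 3, 5]

Message polynomial: m(x) = 3 + 1·x + 3·x^2 (mod 7).
For each evaluation point α_i, compute m(α_i) mod 7:
  α_1 = 5: Horner steps 3 → 2 → 6, so m(5) = 6.
  α_2 = 1: Horner steps 3 → 4 → 0, so m(1) = 0.
  α_3 = 3: Horner steps 3 → 3 → 5, so m(3) = 5.
  α_4 = 2: Horner steps 3 → 0 → 3, so m(2) = 3.
  α_5 = 6: Horner steps 3 → 5 → 5, so m(6) = 5.
Codeword c = [6, 0, 5, 3, 5] ∈ F_7^5.


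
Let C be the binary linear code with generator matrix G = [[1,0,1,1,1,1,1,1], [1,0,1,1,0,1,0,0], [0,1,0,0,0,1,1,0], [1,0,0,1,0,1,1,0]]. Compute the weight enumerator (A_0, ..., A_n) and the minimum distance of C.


Weight distribution: A_0 = 1, A_2 = 1, A_3 = 5, A_4 = 3, A_5 = 2, A_6 = 3, A_7 = 1. Minimum distance d = 2.

Enumerate all 2^4 = 16 messages m ∈ F_2^4.
For each, compute codeword c = mG in F_2^8, then tally its weight.
  m = 0000 → c = 00000000, weight = 0.
  m = 1000 → c = 10111111, weight = 7.
  m = 0100 → c = 10110100, weight = 4.
  m = 1100 → c = 00001011, weight = 3.
  m = 0010 → c = 01000110, weight = 3.
  m = 1010 → c = 11111001, weight = 6.
  m = 0110 → c = 11110010, weight = 5.
  m = 1110 → c = 01001101, weight = 4.
  m = 0001 → c = 10010110, weight = 4.
  m = 1001 → c = 00101001, weight = 3.
  m = 0101 → c = 00100010, weight = 2.
  m = 1101 → c = 10011101, weight = 5.
  m = 0011 → c = 11010000, weight = 3.
  m = 1011 → c = 01101111, weight = 6.
  m = 0111 → c = 01100100, weight = 3.
  m = 1111 → c = 11011011, weight = 6.
Tally weights:
  weight 0: 1 codewords.
  weight 2: 1 codewords.
  weight 3: 5 codewords.
  weight 4: 3 codewords.
  weight 5: 2 codewords.
  weight 6: 3 codewords.
  weight 7: 1 codewords.
Minimum distance d = smallest w > 0 with A_w > 0 = 2.
Sanity: Σ A_w = 16 = 2^4 = 16 ✓.


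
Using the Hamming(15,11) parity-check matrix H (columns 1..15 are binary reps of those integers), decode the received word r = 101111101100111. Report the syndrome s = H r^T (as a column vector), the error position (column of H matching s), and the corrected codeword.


s = (1, 1, 0, 1)^T, error position = 13, corrected codeword c = 101111101100011

Compute s = H r^T mod 2 one row at a time:
  s_1 = 0 + 1 + 1 + 0 + 0 + 1 + 1 + 1 = 5 ≡ 1 (mod 2).
  s_2 = 1 + 1 + 1 + 1 + 0 + 1 + 1 + 1 = 7 ≡ 1 (mod 2).
  s_3 = 0 + 1 + 1 + 1 + 1 + 0 + 1 + 1 = 6 ≡ 0 (mod 2).
  s_4 = 1 + 1 + 1 + 1 + 1 + 0 + 1 + 1 = 7 ≡ 1 (mod 2).
s = (1, 1, 0, 1)^T — this equals column 13 of H (binary 1101), so error is at position 13.
Correct: flip bit 13 of r = 101111101100111 to get c = 101111101100011.


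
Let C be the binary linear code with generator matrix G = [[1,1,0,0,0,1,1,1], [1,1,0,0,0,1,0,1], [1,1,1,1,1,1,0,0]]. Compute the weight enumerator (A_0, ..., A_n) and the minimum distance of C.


Weight distribution: A_0 = 1, A_1 = 1, A_4 = 2, A_5 = 2, A_6 = 1, A_7 = 1. Minimum distance d = 1.

Enumerate all 2^3 = 8 messages m ∈ F_2^3.
For each, compute codeword c = mG in F_2^8, then tally its weight.
  m = 000 → c = 00000000, weight = 0.
  m = 100 → c = 11000111, weight = 5.
  m = 010 → c = 11000101, weight = 4.
  m = 110 → c = 00000010, weight = 1.
  m = 001 → c = 11111100, weight = 6.
  m = 101 → c = 00111011, weight = 5.
  m = 011 → c = 00111001, weight = 4.
  m = 111 → c = 11111110, weight = 7.
Tally weights:
  weight 0: 1 codewords.
  weight 1: 1 codewords.
  weight 4: 2 codewords.
  weight 5: 2 codewords.
  weight 6: 1 codewords.
  weight 7: 1 codewords.
Minimum distance d = smallest w > 0 with A_w > 0 = 1.
Sanity: Σ A_w = 8 = 2^3 = 8 ✓.


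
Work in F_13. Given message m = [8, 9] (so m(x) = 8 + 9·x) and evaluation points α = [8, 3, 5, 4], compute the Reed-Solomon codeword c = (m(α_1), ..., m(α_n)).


c = [2, 9, 1, 5]

Message polynomial: m(x) = 8 + 9·x (mod 13).
For each evaluation point α_i, compute m(α_i) mod 13:
  α_1 = 8: Horner steps 9 → 2, so m(8) = 2.
  α_2 = 3: Horner steps 9 → 9, so m(3) = 9.
  α_3 = 5: Horner steps 9 → 1, so m(5) = 1.
  α_4 = 4: Horner steps 9 → 5, so m(4) = 5.
Codeword c = [2, 9, 1, 5] ∈ F_13^4.


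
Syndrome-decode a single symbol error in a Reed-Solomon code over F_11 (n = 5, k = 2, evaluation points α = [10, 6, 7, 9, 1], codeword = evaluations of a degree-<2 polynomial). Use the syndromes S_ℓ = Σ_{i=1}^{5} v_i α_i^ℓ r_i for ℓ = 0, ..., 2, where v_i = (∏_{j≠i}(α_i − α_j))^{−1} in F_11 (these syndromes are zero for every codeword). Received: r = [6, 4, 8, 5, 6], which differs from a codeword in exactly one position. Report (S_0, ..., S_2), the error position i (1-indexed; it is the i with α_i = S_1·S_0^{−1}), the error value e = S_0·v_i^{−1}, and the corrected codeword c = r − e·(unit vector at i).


S = (7, 4, 7), error at position 1, error magnitude e = 8, c = [9, 4, 8, 5, 6].

Step 1: column multipliers v_i = (∏_{j≠i}(α_i − α_j))^{−1} mod 11.
  i = 1 (α = 10): (10−6)(10−7)(10−9)(10−1) = 4·3·1·9 = 108 ≡ 9, so v_1 = 9^{−1} = 5 (mod 11).
  i = 2 (α = 6): (6−10)(6−7)(6−9)(6−1) = (−4)·(−1)·(−3)·5 = −60 ≡ 6, so v_2 = 6^{−1} = 2 (mod 11).
  i = 3 (α = 7): (7−10)(7−6)(7−9)(7−1) = (−3)·1·(−2)·6 = 36 ≡ 3, so v_3 = 3^{−1} = 4 (mod 11).
  i = 4 (α = 9): (9−10)(9−6)(9−7)(9−1) = (−1)·3·2·8 = −48 ≡ 7, so v_4 = 7^{−1} = 8 (mod 11).
  i = 5 (α = 1): (1−10)(1−6)(1−7)(1−9) = (−9)·(−5)·(−6)·(−8) = 2160 ≡ 4, so v_5 = 4^{−1} = 3 (mod 11).
  v = [5, 2, 4, 8, 3].
Step 2: syndromes of r = [6, 4, 8, 5, 6] (all sums mod 11).
  S_0 = Σ v_i r_i = 5·6 + 2·4 + 4·8 + 8·5 + 3·6 = 128 ≡ 7.
  S_1 = Σ v_i α_i r_i = 5·10·6 + 2·6·4 + 4·7·8 + 8·9·5 + 3·1·6 = 950 ≡ 4.
  α_i^2 mod 11 = [1, 3, 5, 4, 1].
  S_2 = Σ v_i α_i^2 r_i = 5·1·6 + 2·3·4 + 4·5·8 + 8·4·5 + 3·1·6 = 392 ≡ 7.
  S = (7, 4, 7) ≠ 0, so r is not a codeword (an error is present).
Step 3: locate the error. For a single error e at position i, S_ℓ = v_i·e·α_i^ℓ, so α_err = S_1/S_0.
  S_0^{−1} = 7^{−1} = 8 (mod 11), so α_err = 4·8 = 32 ≡ 10 = α_1. Error position i = 1.
  Consistency check: S_2/S_1 = 7·3 = 21 ≡ 10 = α_err ✓ (single-error assumption holds).
Step 4: error magnitude e = S_0/v_1 = S_0·∏_{j≠1}(α_1 − α_j) = 7·9 = 63 ≡ 8 (mod 11).
Step 5: correct position 1: c_1 = r_1 − e = 6 − 8 ≡ 9 (mod 11). Hence c = [9, 4, 8, 5, 6].
  Check: interpolating c through the α_i gives m(x) = 2 + 4·x (degree < 2) with m(α_i) = c_i for every i, so c is indeed a codeword.
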